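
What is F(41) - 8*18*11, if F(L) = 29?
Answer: -1555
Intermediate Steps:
F(41) - 8*18*11 = 29 - 8*18*11 = 29 - 144*11 = 29 - 1*1584 = 29 - 1584 = -1555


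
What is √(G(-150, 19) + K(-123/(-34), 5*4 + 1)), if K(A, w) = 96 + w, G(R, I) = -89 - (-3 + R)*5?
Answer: √793 ≈ 28.160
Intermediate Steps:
G(R, I) = -74 - 5*R (G(R, I) = -89 - (-15 + 5*R) = -89 + (15 - 5*R) = -74 - 5*R)
√(G(-150, 19) + K(-123/(-34), 5*4 + 1)) = √((-74 - 5*(-150)) + (96 + (5*4 + 1))) = √((-74 + 750) + (96 + (20 + 1))) = √(676 + (96 + 21)) = √(676 + 117) = √793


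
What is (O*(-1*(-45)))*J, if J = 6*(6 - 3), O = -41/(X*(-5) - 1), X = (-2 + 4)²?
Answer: 11070/7 ≈ 1581.4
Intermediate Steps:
X = 4 (X = 2² = 4)
O = 41/21 (O = -41/(4*(-5) - 1) = -41/(-20 - 1) = -41/(-21) = -41*(-1/21) = 41/21 ≈ 1.9524)
J = 18 (J = 6*3 = 18)
(O*(-1*(-45)))*J = (41*(-1*(-45))/21)*18 = ((41/21)*45)*18 = (615/7)*18 = 11070/7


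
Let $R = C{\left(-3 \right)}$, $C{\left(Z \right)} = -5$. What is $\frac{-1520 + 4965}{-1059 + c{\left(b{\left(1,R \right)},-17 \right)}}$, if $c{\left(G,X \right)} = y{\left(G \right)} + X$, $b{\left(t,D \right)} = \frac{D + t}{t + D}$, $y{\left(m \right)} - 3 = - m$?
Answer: $- \frac{3445}{1074} \approx -3.2076$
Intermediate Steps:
$y{\left(m \right)} = 3 - m$
$R = -5$
$b{\left(t,D \right)} = 1$ ($b{\left(t,D \right)} = \frac{D + t}{D + t} = 1$)
$c{\left(G,X \right)} = 3 + X - G$ ($c{\left(G,X \right)} = \left(3 - G\right) + X = 3 + X - G$)
$\frac{-1520 + 4965}{-1059 + c{\left(b{\left(1,R \right)},-17 \right)}} = \frac{-1520 + 4965}{-1059 - 15} = \frac{3445}{-1059 - 15} = \frac{3445}{-1074} = 3445 \left(- \frac{1}{1074}\right) = - \frac{3445}{1074}$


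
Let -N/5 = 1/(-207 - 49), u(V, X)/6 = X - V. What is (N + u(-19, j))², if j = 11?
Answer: 2123827225/65536 ≈ 32407.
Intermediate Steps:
u(V, X) = -6*V + 6*X (u(V, X) = 6*(X - V) = -6*V + 6*X)
N = 5/256 (N = -5/(-207 - 49) = -5/(-256) = -5*(-1/256) = 5/256 ≈ 0.019531)
(N + u(-19, j))² = (5/256 + (-6*(-19) + 6*11))² = (5/256 + (114 + 66))² = (5/256 + 180)² = (46085/256)² = 2123827225/65536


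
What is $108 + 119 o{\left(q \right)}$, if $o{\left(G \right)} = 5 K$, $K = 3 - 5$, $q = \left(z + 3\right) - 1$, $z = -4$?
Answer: $-1082$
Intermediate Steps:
$q = -2$ ($q = \left(-4 + 3\right) - 1 = -1 - 1 = -2$)
$K = -2$ ($K = 3 - 5 = -2$)
$o{\left(G \right)} = -10$ ($o{\left(G \right)} = 5 \left(-2\right) = -10$)
$108 + 119 o{\left(q \right)} = 108 + 119 \left(-10\right) = 108 - 1190 = -1082$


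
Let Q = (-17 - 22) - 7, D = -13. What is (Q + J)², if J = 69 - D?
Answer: 1296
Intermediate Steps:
J = 82 (J = 69 - 1*(-13) = 69 + 13 = 82)
Q = -46 (Q = -39 - 7 = -46)
(Q + J)² = (-46 + 82)² = 36² = 1296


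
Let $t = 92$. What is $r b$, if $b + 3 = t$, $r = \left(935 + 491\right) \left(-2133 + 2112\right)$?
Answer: $-2665194$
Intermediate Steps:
$r = -29946$ ($r = 1426 \left(-21\right) = -29946$)
$b = 89$ ($b = -3 + 92 = 89$)
$r b = \left(-29946\right) 89 = -2665194$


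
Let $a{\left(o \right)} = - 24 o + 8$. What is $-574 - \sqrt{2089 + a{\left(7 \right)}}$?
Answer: $-574 - \sqrt{1929} \approx -617.92$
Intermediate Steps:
$a{\left(o \right)} = 8 - 24 o$
$-574 - \sqrt{2089 + a{\left(7 \right)}} = -574 - \sqrt{2089 + \left(8 - 168\right)} = -574 - \sqrt{2089 - 160} = -574 - \sqrt{1929}$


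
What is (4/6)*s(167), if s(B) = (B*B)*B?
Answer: 9314926/3 ≈ 3.1050e+6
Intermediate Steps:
s(B) = B³ (s(B) = B²*B = B³)
(4/6)*s(167) = (4/6)*167³ = (4*(⅙))*4657463 = (⅔)*4657463 = 9314926/3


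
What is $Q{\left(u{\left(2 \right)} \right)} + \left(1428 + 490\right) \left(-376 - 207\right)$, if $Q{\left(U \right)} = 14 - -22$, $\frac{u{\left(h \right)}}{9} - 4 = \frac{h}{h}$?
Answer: $-1118158$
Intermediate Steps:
$u{\left(h \right)} = 45$ ($u{\left(h \right)} = 36 + 9 \frac{h}{h} = 36 + 9 \cdot 1 = 36 + 9 = 45$)
$Q{\left(U \right)} = 36$ ($Q{\left(U \right)} = 14 + 22 = 36$)
$Q{\left(u{\left(2 \right)} \right)} + \left(1428 + 490\right) \left(-376 - 207\right) = 36 + \left(1428 + 490\right) \left(-376 - 207\right) = 36 + 1918 \left(-583\right) = 36 - 1118194 = -1118158$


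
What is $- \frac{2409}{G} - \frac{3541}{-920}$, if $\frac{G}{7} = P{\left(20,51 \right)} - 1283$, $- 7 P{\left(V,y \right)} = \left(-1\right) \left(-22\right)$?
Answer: $\frac{11365301}{2760920} \approx 4.1165$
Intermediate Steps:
$P{\left(V,y \right)} = - \frac{22}{7}$ ($P{\left(V,y \right)} = - \frac{\left(-1\right) \left(-22\right)}{7} = \left(- \frac{1}{7}\right) 22 = - \frac{22}{7}$)
$G = -9003$ ($G = 7 \left(- \frac{22}{7} - 1283\right) = 7 \left(- \frac{9003}{7}\right) = -9003$)
$- \frac{2409}{G} - \frac{3541}{-920} = - \frac{2409}{-9003} - \frac{3541}{-920} = \left(-2409\right) \left(- \frac{1}{9003}\right) - - \frac{3541}{920} = \frac{803}{3001} + \frac{3541}{920} = \frac{11365301}{2760920}$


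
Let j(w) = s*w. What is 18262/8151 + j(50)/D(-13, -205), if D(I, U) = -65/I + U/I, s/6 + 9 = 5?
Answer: -1358054/24453 ≈ -55.537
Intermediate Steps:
s = -24 (s = -54 + 6*5 = -54 + 30 = -24)
j(w) = -24*w
18262/8151 + j(50)/D(-13, -205) = 18262/8151 + (-24*50)/(((-65 - 205)/(-13))) = 18262*(1/8151) - 1200/((-1/13*(-270))) = 18262/8151 - 1200/270/13 = 18262/8151 - 1200*13/270 = 18262/8151 - 520/9 = -1358054/24453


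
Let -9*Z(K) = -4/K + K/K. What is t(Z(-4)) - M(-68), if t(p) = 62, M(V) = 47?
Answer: 15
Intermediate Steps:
Z(K) = -1/9 + 4/(9*K) (Z(K) = -(-4/K + K/K)/9 = -(-4/K + 1)/9 = -(1 - 4/K)/9 = -1/9 + 4/(9*K))
t(Z(-4)) - M(-68) = 62 - 1*47 = 62 - 47 = 15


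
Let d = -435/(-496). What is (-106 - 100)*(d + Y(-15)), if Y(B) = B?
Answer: 721515/248 ≈ 2909.3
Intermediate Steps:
d = 435/496 (d = -435*(-1/496) = 435/496 ≈ 0.87702)
(-106 - 100)*(d + Y(-15)) = (-106 - 100)*(435/496 - 15) = -206*(-7005/496) = 721515/248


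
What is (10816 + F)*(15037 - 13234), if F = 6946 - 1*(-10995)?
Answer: 51848871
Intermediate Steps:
F = 17941 (F = 6946 + 10995 = 17941)
(10816 + F)*(15037 - 13234) = (10816 + 17941)*(15037 - 13234) = 28757*1803 = 51848871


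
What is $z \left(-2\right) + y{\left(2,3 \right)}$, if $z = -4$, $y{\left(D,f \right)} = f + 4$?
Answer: $15$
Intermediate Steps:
$y{\left(D,f \right)} = 4 + f$
$z \left(-2\right) + y{\left(2,3 \right)} = \left(-4\right) \left(-2\right) + \left(4 + 3\right) = 8 + 7 = 15$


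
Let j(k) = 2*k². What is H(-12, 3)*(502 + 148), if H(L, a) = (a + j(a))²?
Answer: 286650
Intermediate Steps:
H(L, a) = (a + 2*a²)²
H(-12, 3)*(502 + 148) = (3²*(1 + 2*3)²)*(502 + 148) = (9*(1 + 6)²)*650 = (9*7²)*650 = (9*49)*650 = 441*650 = 286650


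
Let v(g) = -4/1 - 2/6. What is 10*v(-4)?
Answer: -130/3 ≈ -43.333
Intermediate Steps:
v(g) = -13/3 (v(g) = -4*1 - 2*⅙ = -4 - ⅓ = -13/3)
10*v(-4) = 10*(-13/3) = -130/3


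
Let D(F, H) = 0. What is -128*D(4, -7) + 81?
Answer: 81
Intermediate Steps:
-128*D(4, -7) + 81 = -128*0 + 81 = 0 + 81 = 81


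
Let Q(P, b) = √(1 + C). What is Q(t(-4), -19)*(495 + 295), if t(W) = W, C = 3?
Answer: 1580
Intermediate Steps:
Q(P, b) = 2 (Q(P, b) = √(1 + 3) = √4 = 2)
Q(t(-4), -19)*(495 + 295) = 2*(495 + 295) = 2*790 = 1580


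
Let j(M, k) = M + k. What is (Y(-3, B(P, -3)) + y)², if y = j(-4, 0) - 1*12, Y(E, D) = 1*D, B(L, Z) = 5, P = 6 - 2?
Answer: 121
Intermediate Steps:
P = 4
Y(E, D) = D
y = -16 (y = (-4 + 0) - 1*12 = -4 - 12 = -16)
(Y(-3, B(P, -3)) + y)² = (5 - 16)² = (-11)² = 121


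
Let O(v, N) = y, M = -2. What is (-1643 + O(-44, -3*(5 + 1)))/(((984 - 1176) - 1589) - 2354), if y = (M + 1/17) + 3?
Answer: 27913/70295 ≈ 0.39708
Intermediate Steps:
y = 18/17 (y = (-2 + 1/17) + 3 = -33/17 + 3 = 18/17 ≈ 1.0588)
O(v, N) = 18/17
(-1643 + O(-44, -3*(5 + 1)))/(((984 - 1176) - 1589) - 2354) = (-1643 + 18/17)/(((984 - 1176) - 1589) - 2354) = -27913/(17*((-192 - 1589) - 2354)) = -27913/(17*(-1781 - 2354)) = -27913/17/(-4135) = -27913/17*(-1/4135) = 27913/70295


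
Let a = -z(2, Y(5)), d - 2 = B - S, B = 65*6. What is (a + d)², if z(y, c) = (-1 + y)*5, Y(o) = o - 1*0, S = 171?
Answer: 46656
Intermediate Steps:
Y(o) = o (Y(o) = o + 0 = o)
z(y, c) = -5 + 5*y
B = 390
d = 221 (d = 2 + (390 - 1*171) = 2 + (390 - 171) = 2 + 219 = 221)
a = -5 (a = -(-5 + 5*2) = -(-5 + 10) = -1*5 = -5)
(a + d)² = (-5 + 221)² = 216² = 46656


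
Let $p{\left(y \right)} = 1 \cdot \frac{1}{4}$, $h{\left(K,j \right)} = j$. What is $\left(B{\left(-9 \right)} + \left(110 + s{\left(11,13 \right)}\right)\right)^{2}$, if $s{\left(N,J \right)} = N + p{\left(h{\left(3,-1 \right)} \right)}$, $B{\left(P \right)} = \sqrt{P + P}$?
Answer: $\frac{234937}{16} + \frac{1455 i \sqrt{2}}{2} \approx 14684.0 + 1028.8 i$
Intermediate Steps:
$B{\left(P \right)} = \sqrt{2} \sqrt{P}$ ($B{\left(P \right)} = \sqrt{2 P} = \sqrt{2} \sqrt{P}$)
$p{\left(y \right)} = \frac{1}{4}$ ($p{\left(y \right)} = 1 \cdot \frac{1}{4} = \frac{1}{4}$)
$s{\left(N,J \right)} = \frac{1}{4} + N$ ($s{\left(N,J \right)} = N + \frac{1}{4} = \frac{1}{4} + N$)
$\left(B{\left(-9 \right)} + \left(110 + s{\left(11,13 \right)}\right)\right)^{2} = \left(\sqrt{2} \sqrt{-9} + \left(110 + \left(\frac{1}{4} + 11\right)\right)\right)^{2} = \left(\sqrt{2} \cdot 3 i + \left(110 + \frac{45}{4}\right)\right)^{2} = \left(3 i \sqrt{2} + \frac{485}{4}\right)^{2} = \left(\frac{485}{4} + 3 i \sqrt{2}\right)^{2}$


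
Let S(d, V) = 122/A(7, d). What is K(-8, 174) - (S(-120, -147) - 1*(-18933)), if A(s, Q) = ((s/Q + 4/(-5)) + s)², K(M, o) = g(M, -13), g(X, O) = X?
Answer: -10289920829/543169 ≈ -18944.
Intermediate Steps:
K(M, o) = M
A(s, Q) = (-⅘ + s + s/Q)² (A(s, Q) = ((s/Q + 4*(-⅕)) + s)² = ((s/Q - ⅘) + s)² = ((-⅘ + s/Q) + s)² = (-⅘ + s + s/Q)²)
S(d, V) = 3050*d²/(35 + 31*d)² (S(d, V) = 122/(((-4*d + 5*7 + 5*d*7)²/(25*d²))) = 122/(((-4*d + 35 + 35*d)²/(25*d²))) = 122/(((35 + 31*d)²/(25*d²))) = 122*(25*d²/(35 + 31*d)²) = 3050*d²/(35 + 31*d)²)
K(-8, 174) - (S(-120, -147) - 1*(-18933)) = -8 - (3050*(-120)²/(35 + 31*(-120))² - 1*(-18933)) = -8 - (3050*14400/(35 - 3720)² + 18933) = -8 - (3050*14400/(-3685)² + 18933) = -8 - (3050*14400*(1/13579225) + 18933) = -8 - (1756800/543169 + 18933) = -8 - 1*10285575477/543169 = -8 - 10285575477/543169 = -10289920829/543169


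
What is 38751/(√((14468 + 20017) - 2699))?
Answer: 38751*√31786/31786 ≈ 217.35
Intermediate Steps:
38751/(√((14468 + 20017) - 2699)) = 38751/(√(34485 - 2699)) = 38751/(√31786) = 38751*(√31786/31786) = 38751*√31786/31786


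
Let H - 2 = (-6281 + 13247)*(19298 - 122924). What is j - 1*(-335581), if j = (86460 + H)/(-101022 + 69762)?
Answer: 5606017157/15630 ≈ 3.5867e+5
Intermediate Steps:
H = -721858714 (H = 2 + (-6281 + 13247)*(19298 - 122924) = 2 + 6966*(-103626) = 2 - 721858716 = -721858714)
j = 360886127/15630 (j = (86460 - 721858714)/(-101022 + 69762) = -721772254/(-31260) = -721772254*(-1/31260) = 360886127/15630 ≈ 23089.)
j - 1*(-335581) = 360886127/15630 - 1*(-335581) = 360886127/15630 + 335581 = 5606017157/15630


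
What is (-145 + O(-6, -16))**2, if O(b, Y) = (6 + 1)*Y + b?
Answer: 69169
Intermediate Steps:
O(b, Y) = b + 7*Y (O(b, Y) = 7*Y + b = b + 7*Y)
(-145 + O(-6, -16))**2 = (-145 + (-6 + 7*(-16)))**2 = (-145 + (-6 - 112))**2 = (-145 - 118)**2 = (-263)**2 = 69169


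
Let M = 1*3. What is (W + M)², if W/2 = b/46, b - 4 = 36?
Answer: 11881/529 ≈ 22.459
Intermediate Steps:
b = 40 (b = 4 + 36 = 40)
W = 40/23 (W = 2*(40/46) = 2*(40*(1/46)) = 2*(20/23) = 40/23 ≈ 1.7391)
M = 3
(W + M)² = (40/23 + 3)² = (109/23)² = 11881/529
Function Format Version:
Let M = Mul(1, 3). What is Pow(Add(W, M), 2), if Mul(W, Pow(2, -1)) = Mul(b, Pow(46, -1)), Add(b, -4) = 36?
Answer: Rational(11881, 529) ≈ 22.459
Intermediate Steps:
b = 40 (b = Add(4, 36) = 40)
W = Rational(40, 23) (W = Mul(2, Mul(40, Pow(46, -1))) = Mul(2, Mul(40, Rational(1, 46))) = Mul(2, Rational(20, 23)) = Rational(40, 23) ≈ 1.7391)
M = 3
Pow(Add(W, M), 2) = Pow(Add(Rational(40, 23), 3), 2) = Pow(Rational(109, 23), 2) = Rational(11881, 529)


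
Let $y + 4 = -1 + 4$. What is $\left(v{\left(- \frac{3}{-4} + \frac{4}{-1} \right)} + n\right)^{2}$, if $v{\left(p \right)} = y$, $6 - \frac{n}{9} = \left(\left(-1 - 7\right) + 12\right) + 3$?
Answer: $100$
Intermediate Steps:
$y = -1$ ($y = -4 + \left(-1 + 4\right) = -4 + 3 = -1$)
$n = -9$ ($n = 54 - 9 \left(\left(\left(-1 - 7\right) + 12\right) + 3\right) = 54 - 9 \left(\left(-8 + 12\right) + 3\right) = 54 - 9 \left(4 + 3\right) = 54 - 63 = -9$)
$v{\left(p \right)} = -1$
$\left(v{\left(- \frac{3}{-4} + \frac{4}{-1} \right)} + n\right)^{2} = \left(-1 - 9\right)^{2} = \left(-10\right)^{2} = 100$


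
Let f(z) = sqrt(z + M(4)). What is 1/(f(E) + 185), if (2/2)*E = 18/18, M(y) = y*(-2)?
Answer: 185/34232 - I*sqrt(7)/34232 ≈ 0.0054043 - 7.7289e-5*I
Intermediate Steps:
M(y) = -2*y
E = 1 (E = 18/18 = 18*(1/18) = 1)
f(z) = sqrt(-8 + z) (f(z) = sqrt(z - 2*4) = sqrt(z - 8) = sqrt(-8 + z))
1/(f(E) + 185) = 1/(sqrt(-8 + 1) + 185) = 1/(sqrt(-7) + 185) = 1/(I*sqrt(7) + 185) = 1/(185 + I*sqrt(7))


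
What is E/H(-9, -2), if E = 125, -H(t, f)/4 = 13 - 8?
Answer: -25/4 ≈ -6.2500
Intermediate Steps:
H(t, f) = -20 (H(t, f) = -4*(13 - 8) = -4*5 = -20)
E/H(-9, -2) = 125/(-20) = 125*(-1/20) = -25/4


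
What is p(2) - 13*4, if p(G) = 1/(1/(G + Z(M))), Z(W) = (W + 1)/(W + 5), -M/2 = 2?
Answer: -53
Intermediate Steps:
M = -4 (M = -2*2 = -4)
Z(W) = (1 + W)/(5 + W)
p(G) = -3 + G (p(G) = 1/(1/(G + (1 - 4)/(5 - 4))) = 1/(1/(G - 3/1)) = 1/(1/(G + 1*(-3))) = 1/(1/(G - 3)) = 1/(1/(-3 + G)) = -3 + G)
p(2) - 13*4 = (-3 + 2) - 13*4 = -1 - 52 = -53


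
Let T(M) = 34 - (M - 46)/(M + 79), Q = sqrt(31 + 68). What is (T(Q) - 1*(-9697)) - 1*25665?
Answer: -97862895/6142 - 375*sqrt(11)/6142 ≈ -15934.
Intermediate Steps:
Q = 3*sqrt(11) (Q = sqrt(99) = 3*sqrt(11) ≈ 9.9499)
T(M) = 34 - (-46 + M)/(79 + M)
(T(Q) - 1*(-9697)) - 1*25665 = ((2732 + 33*(3*sqrt(11)))/(79 + 3*sqrt(11)) - 1*(-9697)) - 1*25665 = ((2732 + 99*sqrt(11))/(79 + 3*sqrt(11)) + 9697) - 25665 = (9697 + (2732 + 99*sqrt(11))/(79 + 3*sqrt(11))) - 25665 = -15968 + (2732 + 99*sqrt(11))/(79 + 3*sqrt(11))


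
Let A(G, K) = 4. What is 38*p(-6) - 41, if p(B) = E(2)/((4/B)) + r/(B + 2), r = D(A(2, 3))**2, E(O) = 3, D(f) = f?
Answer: -364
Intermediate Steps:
r = 16 (r = 4**2 = 16)
p(B) = 16/(2 + B) + 3*B/4 (p(B) = 3/((4/B)) + 16/(B + 2) = 3*(B/4) + 16/(2 + B) = 3*B/4 + 16/(2 + B) = 16/(2 + B) + 3*B/4)
38*p(-6) - 41 = 38*((64 + 3*(-6)**2 + 6*(-6))/(4*(2 - 6))) - 41 = 38*((1/4)*(64 + 3*36 - 36)/(-4)) - 41 = 38*((1/4)*(-1/4)*(64 + 108 - 36)) - 41 = 38*((1/4)*(-1/4)*136) - 41 = 38*(-17/2) - 41 = -323 - 41 = -364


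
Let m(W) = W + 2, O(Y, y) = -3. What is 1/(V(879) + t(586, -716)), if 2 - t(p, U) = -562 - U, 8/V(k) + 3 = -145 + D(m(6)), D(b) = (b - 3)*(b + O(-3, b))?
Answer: -123/18704 ≈ -0.0065761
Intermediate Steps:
m(W) = 2 + W
D(b) = (-3 + b)² (D(b) = (b - 3)*(b - 3) = (-3 + b)*(-3 + b) = (-3 + b)²)
V(k) = -8/123 (V(k) = 8/(-3 + (-145 + (9 + (2 + 6)² - 6*(2 + 6)))) = 8/(-3 + (-145 + (9 + 8² - 6*8))) = 8/(-3 + (-145 + (9 + 64 - 48))) = 8/(-3 + (-145 + 25)) = 8/(-3 - 120) = 8/(-123) = 8*(-1/123) = -8/123)
t(p, U) = 564 + U (t(p, U) = 2 - (-562 - U) = 2 + (562 + U) = 564 + U)
1/(V(879) + t(586, -716)) = 1/(-8/123 + (564 - 716)) = 1/(-8/123 - 152) = 1/(-18704/123) = -123/18704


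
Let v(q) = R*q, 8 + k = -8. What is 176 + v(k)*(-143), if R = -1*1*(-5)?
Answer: 11616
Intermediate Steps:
R = 5 (R = -1*(-5) = 5)
k = -16 (k = -8 - 8 = -16)
v(q) = 5*q
176 + v(k)*(-143) = 176 + (5*(-16))*(-143) = 176 - 80*(-143) = 176 + 11440 = 11616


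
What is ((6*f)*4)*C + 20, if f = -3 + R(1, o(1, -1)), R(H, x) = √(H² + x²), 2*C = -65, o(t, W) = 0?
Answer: 1580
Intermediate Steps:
C = -65/2 (C = (½)*(-65) = -65/2 ≈ -32.500)
f = -2 (f = -3 + √(1² + 0²) = -3 + √(1 + 0) = -3 + √1 = -3 + 1 = -2)
((6*f)*4)*C + 20 = ((6*(-2))*4)*(-65/2) + 20 = -12*4*(-65/2) + 20 = -48*(-65/2) + 20 = 1560 + 20 = 1580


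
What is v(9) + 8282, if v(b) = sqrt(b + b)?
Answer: 8282 + 3*sqrt(2) ≈ 8286.3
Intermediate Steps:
v(b) = sqrt(2)*sqrt(b) (v(b) = sqrt(2*b) = sqrt(2)*sqrt(b))
v(9) + 8282 = sqrt(2)*sqrt(9) + 8282 = sqrt(2)*3 + 8282 = 3*sqrt(2) + 8282 = 8282 + 3*sqrt(2)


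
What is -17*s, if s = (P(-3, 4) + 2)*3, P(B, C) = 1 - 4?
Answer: 51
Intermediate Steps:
P(B, C) = -3
s = -3 (s = (-3 + 2)*3 = -1*3 = -3)
-17*s = -17*(-3) = 51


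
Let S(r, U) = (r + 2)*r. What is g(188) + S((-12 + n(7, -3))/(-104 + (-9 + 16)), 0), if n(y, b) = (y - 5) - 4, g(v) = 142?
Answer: 1338990/9409 ≈ 142.31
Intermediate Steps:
n(y, b) = -9 + y (n(y, b) = (-5 + y) - 4 = -9 + y)
S(r, U) = r*(2 + r) (S(r, U) = (2 + r)*r = r*(2 + r))
g(188) + S((-12 + n(7, -3))/(-104 + (-9 + 16)), 0) = 142 + ((-12 + (-9 + 7))/(-104 + (-9 + 16)))*(2 + (-12 + (-9 + 7))/(-104 + (-9 + 16))) = 142 + ((-12 - 2)/(-104 + 7))*(2 + (-12 - 2)/(-104 + 7)) = 142 + (-14/(-97))*(2 - 14/(-97)) = 142 + (-14*(-1/97))*(2 - 14*(-1/97)) = 142 + 14*(2 + 14/97)/97 = 142 + (14/97)*(208/97) = 142 + 2912/9409 = 1338990/9409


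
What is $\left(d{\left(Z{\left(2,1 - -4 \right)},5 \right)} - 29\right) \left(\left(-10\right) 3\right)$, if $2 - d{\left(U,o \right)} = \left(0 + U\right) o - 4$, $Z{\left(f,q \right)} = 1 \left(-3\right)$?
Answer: $240$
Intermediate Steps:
$Z{\left(f,q \right)} = -3$
$d{\left(U,o \right)} = 6 - U o$ ($d{\left(U,o \right)} = 2 - \left(\left(0 + U\right) o - 4\right) = 2 - \left(U o - 4\right) = 2 - \left(-4 + U o\right) = 6 - U o$)
$\left(d{\left(Z{\left(2,1 - -4 \right)},5 \right)} - 29\right) \left(\left(-10\right) 3\right) = \left(\left(6 - \left(-3\right) 5\right) - 29\right) \left(\left(-10\right) 3\right) = \left(\left(6 + 15\right) - 29\right) \left(-30\right) = \left(21 - 29\right) \left(-30\right) = \left(-8\right) \left(-30\right) = 240$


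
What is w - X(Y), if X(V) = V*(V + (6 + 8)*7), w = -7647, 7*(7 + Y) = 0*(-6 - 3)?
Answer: -7010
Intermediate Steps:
Y = -7 (Y = -7 + (0*(-6 - 3))/7 = -7 + (0*(-9))/7 = -7 + (⅐)*0 = -7 + 0 = -7)
X(V) = V*(98 + V) (X(V) = V*(V + 14*7) = V*(V + 98) = V*(98 + V))
w - X(Y) = -7647 - (-7)*(98 - 7) = -7647 - (-7)*91 = -7647 - 1*(-637) = -7647 + 637 = -7010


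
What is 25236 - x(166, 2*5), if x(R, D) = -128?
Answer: 25364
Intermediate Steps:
25236 - x(166, 2*5) = 25236 - 1*(-128) = 25236 + 128 = 25364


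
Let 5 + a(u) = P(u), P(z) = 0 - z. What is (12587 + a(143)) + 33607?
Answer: 46046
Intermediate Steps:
P(z) = -z
a(u) = -5 - u
(12587 + a(143)) + 33607 = (12587 + (-5 - 1*143)) + 33607 = (12587 + (-5 - 143)) + 33607 = (12587 - 148) + 33607 = 12439 + 33607 = 46046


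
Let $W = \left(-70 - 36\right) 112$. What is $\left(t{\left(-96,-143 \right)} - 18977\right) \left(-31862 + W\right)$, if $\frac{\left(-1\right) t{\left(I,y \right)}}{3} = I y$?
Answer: $2631081174$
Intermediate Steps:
$t{\left(I,y \right)} = - 3 I y$
$W = -11872$ ($W = \left(-106\right) 112 = -11872$)
$\left(t{\left(-96,-143 \right)} - 18977\right) \left(-31862 + W\right) = \left(\left(-3\right) \left(-96\right) \left(-143\right) - 18977\right) \left(-31862 - 11872\right) = \left(-41184 - 18977\right) \left(-43734\right) = \left(-60161\right) \left(-43734\right) = 2631081174$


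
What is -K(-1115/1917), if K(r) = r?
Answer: 1115/1917 ≈ 0.58164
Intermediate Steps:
-K(-1115/1917) = -(-1115)/1917 = -1*(-1115/1917) = 1115/1917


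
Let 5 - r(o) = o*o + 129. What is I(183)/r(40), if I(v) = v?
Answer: -183/1724 ≈ -0.10615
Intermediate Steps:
r(o) = -124 - o² (r(o) = 5 - (o*o + 129) = 5 - (o² + 129) = 5 - (129 + o²) = 5 + (-129 - o²) = -124 - o²)
I(183)/r(40) = 183/(-124 - 1*40²) = 183/(-124 - 1*1600) = 183/(-124 - 1600) = 183/(-1724) = 183*(-1/1724) = -183/1724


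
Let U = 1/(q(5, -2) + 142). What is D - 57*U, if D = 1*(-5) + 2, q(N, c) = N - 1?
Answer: -495/146 ≈ -3.3904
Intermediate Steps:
q(N, c) = -1 + N
D = -3 (D = -5 + 2 = -3)
U = 1/146 (U = 1/((-1 + 5) + 142) = 1/(4 + 142) = 1/146 ≈ 0.0068493)
D - 57*U = -3 - 57*1/146 = -3 - 57/146 = -495/146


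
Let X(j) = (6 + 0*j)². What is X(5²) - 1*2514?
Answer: -2478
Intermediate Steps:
X(j) = 36 (X(j) = (6 + 0)² = 6² = 36)
X(5²) - 1*2514 = 36 - 1*2514 = 36 - 2514 = -2478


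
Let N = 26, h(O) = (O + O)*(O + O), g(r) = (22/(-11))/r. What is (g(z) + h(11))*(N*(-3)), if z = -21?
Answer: -264316/7 ≈ -37759.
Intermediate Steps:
g(r) = -2/r (g(r) = (22*(-1/11))/r = -2/r)
h(O) = 4*O² (h(O) = (2*O)*(2*O) = 4*O²)
(g(z) + h(11))*(N*(-3)) = (-2/(-21) + 4*11²)*(26*(-3)) = (-2*(-1/21) + 4*121)*(-78) = (2/21 + 484)*(-78) = (10166/21)*(-78) = -264316/7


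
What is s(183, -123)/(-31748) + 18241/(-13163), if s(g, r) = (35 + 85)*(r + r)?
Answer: -47635877/104474731 ≈ -0.45596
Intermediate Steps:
s(g, r) = 240*r (s(g, r) = 120*(2*r) = 240*r)
s(183, -123)/(-31748) + 18241/(-13163) = (240*(-123))/(-31748) + 18241/(-13163) = -29520*(-1/31748) + 18241*(-1/13163) = 7380/7937 - 18241/13163 = -47635877/104474731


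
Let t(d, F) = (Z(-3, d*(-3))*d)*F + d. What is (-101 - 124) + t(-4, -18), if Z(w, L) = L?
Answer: 635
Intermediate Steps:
t(d, F) = d - 3*F*d² (t(d, F) = ((d*(-3))*d)*F + d = ((-3*d)*d)*F + d = (-3*d²)*F + d = -3*F*d² + d = d - 3*F*d²)
(-101 - 124) + t(-4, -18) = (-101 - 124) - 4*(1 - 3*(-18)*(-4)) = -225 - 4*(1 - 216) = -225 - 4*(-215) = -225 + 860 = 635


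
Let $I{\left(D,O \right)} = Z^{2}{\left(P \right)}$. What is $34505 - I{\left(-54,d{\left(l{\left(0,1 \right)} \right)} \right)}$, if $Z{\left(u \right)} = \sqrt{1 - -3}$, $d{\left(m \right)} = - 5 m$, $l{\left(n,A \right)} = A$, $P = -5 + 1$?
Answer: $34501$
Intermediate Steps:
$P = -4$
$Z{\left(u \right)} = 2$ ($Z{\left(u \right)} = \sqrt{1 + 3} = \sqrt{4} = 2$)
$I{\left(D,O \right)} = 4$ ($I{\left(D,O \right)} = 2^{2} = 4$)
$34505 - I{\left(-54,d{\left(l{\left(0,1 \right)} \right)} \right)} = 34505 - 4 = 34501$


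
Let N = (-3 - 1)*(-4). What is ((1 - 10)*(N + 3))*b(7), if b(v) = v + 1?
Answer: -1368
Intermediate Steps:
N = 16 (N = -4*(-4) = 16)
b(v) = 1 + v
((1 - 10)*(N + 3))*b(7) = ((1 - 10)*(16 + 3))*(1 + 7) = -9*19*8 = -171*8 = -1368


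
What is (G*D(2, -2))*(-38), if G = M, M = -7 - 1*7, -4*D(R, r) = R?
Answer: -266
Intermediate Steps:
D(R, r) = -R/4
M = -14 (M = -7 - 7 = -14)
G = -14
(G*D(2, -2))*(-38) = -(-7)*2/2*(-38) = -14*(-½)*(-38) = 7*(-38) = -266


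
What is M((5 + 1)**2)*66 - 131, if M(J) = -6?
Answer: -527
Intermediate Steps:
M((5 + 1)**2)*66 - 131 = -6*66 - 131 = -396 - 131 = -527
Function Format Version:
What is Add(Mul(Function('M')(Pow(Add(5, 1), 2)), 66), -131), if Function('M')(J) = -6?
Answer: -527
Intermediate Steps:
Add(Mul(Function('M')(Pow(Add(5, 1), 2)), 66), -131) = Add(Mul(-6, 66), -131) = Add(-396, -131) = -527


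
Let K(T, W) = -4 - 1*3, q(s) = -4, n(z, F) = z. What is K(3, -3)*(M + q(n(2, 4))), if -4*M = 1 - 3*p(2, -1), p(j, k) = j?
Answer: 77/4 ≈ 19.250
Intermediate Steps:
K(T, W) = -7 (K(T, W) = -4 - 3 = -7)
M = 5/4 (M = -(1 - 3*2)/4 = -(1 - 6)/4 = -¼*(-5) = 5/4 ≈ 1.2500)
K(3, -3)*(M + q(n(2, 4))) = -7*(5/4 - 4) = -7*(-11/4) = 77/4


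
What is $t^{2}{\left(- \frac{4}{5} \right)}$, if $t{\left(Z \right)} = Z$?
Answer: $\frac{16}{25} \approx 0.64$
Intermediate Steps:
$t^{2}{\left(- \frac{4}{5} \right)} = \left(- \frac{4}{5}\right)^{2} = \frac{16}{25}$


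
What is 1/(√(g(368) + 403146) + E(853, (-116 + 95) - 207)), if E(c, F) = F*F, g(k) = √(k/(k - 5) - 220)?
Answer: 33/(1715472 + √66*√(6651909 + I*√59619)) ≈ 1.9005e-5 - 4.2088e-12*I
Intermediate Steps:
g(k) = √(-220 + k/(-5 + k)) (g(k) = √(k/(-5 + k) - 220) = √(-220 + k/(-5 + k)))
E(c, F) = F²
1/(√(g(368) + 403146) + E(853, (-116 + 95) - 207)) = 1/(√(√((1100 - 219*368)/(-5 + 368)) + 403146) + ((-116 + 95) - 207)²) = 1/(√(√((1100 - 80592)/363) + 403146) + (-21 - 207)²) = 1/(√(√((1/363)*(-79492)) + 403146) + (-228)²) = 1/(√(√(-79492/363) + 403146) + 51984) = 1/(√(2*I*√59619/33 + 403146) + 51984) = 1/(√(403146 + 2*I*√59619/33) + 51984) = 1/(51984 + √(403146 + 2*I*√59619/33))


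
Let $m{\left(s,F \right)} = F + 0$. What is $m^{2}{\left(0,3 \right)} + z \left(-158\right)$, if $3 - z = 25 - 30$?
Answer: $-1255$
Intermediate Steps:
$m{\left(s,F \right)} = F$
$z = 8$ ($z = 3 - \left(25 - 30\right) = 3 - -5 = 3 + 5 = 8$)
$m^{2}{\left(0,3 \right)} + z \left(-158\right) = 3^{2} + 8 \left(-158\right) = 9 - 1264 = -1255$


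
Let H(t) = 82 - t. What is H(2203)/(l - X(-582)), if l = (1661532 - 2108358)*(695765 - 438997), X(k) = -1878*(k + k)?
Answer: 7/378656120 ≈ 1.8486e-8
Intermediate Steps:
X(k) = -3756*k
l = -114730618368 (l = -446826*256768 = -114730618368)
H(2203)/(l - X(-582)) = (82 - 1*2203)/(-114730618368 - (-3756)*(-582)) = (82 - 2203)/(-114730618368 - 1*2185992) = -2121/(-114730618368 - 2185992) = -2121/(-114732804360) = -2121*(-1/114732804360) = 7/378656120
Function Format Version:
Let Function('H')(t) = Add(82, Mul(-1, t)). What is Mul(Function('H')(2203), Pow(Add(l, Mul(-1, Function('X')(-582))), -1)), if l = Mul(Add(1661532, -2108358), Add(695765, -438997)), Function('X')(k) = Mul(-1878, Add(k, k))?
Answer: Rational(7, 378656120) ≈ 1.8486e-8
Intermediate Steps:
Function('X')(k) = Mul(-3756, k) (Function('X')(k) = Mul(-1878, Mul(2, k)) = Mul(-3756, k))
l = -114730618368 (l = Mul(-446826, 256768) = -114730618368)
Mul(Function('H')(2203), Pow(Add(l, Mul(-1, Function('X')(-582))), -1)) = Mul(Add(82, Mul(-1, 2203)), Pow(Add(-114730618368, Mul(-1, Mul(-3756, -582))), -1)) = Mul(Add(82, -2203), Pow(Add(-114730618368, Mul(-1, 2185992)), -1)) = Mul(-2121, Pow(Add(-114730618368, -2185992), -1)) = Mul(-2121, Pow(-114732804360, -1)) = Mul(-2121, Rational(-1, 114732804360)) = Rational(7, 378656120)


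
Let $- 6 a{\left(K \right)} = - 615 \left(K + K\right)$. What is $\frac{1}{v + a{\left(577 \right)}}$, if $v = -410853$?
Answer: $- \frac{1}{292568} \approx -3.418 \cdot 10^{-6}$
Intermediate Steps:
$a{\left(K \right)} = 205 K$ ($a{\left(K \right)} = - \frac{\left(-615\right) \left(K + K\right)}{6} = - \frac{\left(-615\right) 2 K}{6} = - \frac{\left(-1230\right) K}{6} = 205 K$)
$\frac{1}{v + a{\left(577 \right)}} = \frac{1}{-410853 + 205 \cdot 577} = \frac{1}{-410853 + 118285} = \frac{1}{-292568} = - \frac{1}{292568}$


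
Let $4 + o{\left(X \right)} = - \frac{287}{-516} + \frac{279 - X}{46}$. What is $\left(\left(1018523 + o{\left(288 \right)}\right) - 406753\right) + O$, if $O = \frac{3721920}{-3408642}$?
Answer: $\frac{1374900408105703}{2247431292} \approx 6.1177 \cdot 10^{5}$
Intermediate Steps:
$o{\left(X \right)} = \frac{31111}{11868} - \frac{X}{46}$ ($o{\left(X \right)} = -4 + \left(- \frac{287}{-516} + \frac{279 - X}{46}\right) = -4 + \left(\left(-287\right) \left(- \frac{1}{516}\right) + \left(279 - X\right) \frac{1}{46}\right) = -4 + \left(\frac{287}{516} - \left(- \frac{279}{46} + \frac{X}{46}\right)\right) = -4 - \left(- \frac{78583}{11868} + \frac{X}{46}\right) = \frac{31111}{11868} - \frac{X}{46}$)
$O = - \frac{620320}{568107}$ ($O = 3721920 \left(- \frac{1}{3408642}\right) = - \frac{620320}{568107} \approx -1.0919$)
$\left(\left(1018523 + o{\left(288 \right)}\right) - 406753\right) + O = \left(\left(1018523 + \left(\frac{31111}{11868} - \frac{144}{23}\right)\right) - 406753\right) - \frac{620320}{568107} = \left(\left(1018523 - \frac{43193}{11868}\right) - 406753\right) - \frac{620320}{568107} = \left(\frac{12087787771}{11868} - 406753\right) - \frac{620320}{568107} = \frac{7260443167}{11868} - \frac{620320}{568107} = \frac{1374900408105703}{2247431292}$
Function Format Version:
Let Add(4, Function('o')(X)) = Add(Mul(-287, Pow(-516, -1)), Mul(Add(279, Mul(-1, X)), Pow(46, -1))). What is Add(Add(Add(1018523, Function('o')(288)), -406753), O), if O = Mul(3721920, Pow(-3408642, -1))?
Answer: Rational(1374900408105703, 2247431292) ≈ 6.1177e+5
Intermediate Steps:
Function('o')(X) = Add(Rational(31111, 11868), Mul(Rational(-1, 46), X)) (Function('o')(X) = Add(-4, Add(Mul(-287, Pow(-516, -1)), Mul(Add(279, Mul(-1, X)), Pow(46, -1)))) = Add(-4, Add(Mul(-287, Rational(-1, 516)), Mul(Add(279, Mul(-1, X)), Rational(1, 46)))) = Add(-4, Add(Rational(287, 516), Add(Rational(279, 46), Mul(Rational(-1, 46), X)))) = Add(-4, Add(Rational(78583, 11868), Mul(Rational(-1, 46), X))) = Add(Rational(31111, 11868), Mul(Rational(-1, 46), X)))
O = Rational(-620320, 568107) (O = Mul(3721920, Rational(-1, 3408642)) = Rational(-620320, 568107) ≈ -1.0919)
Add(Add(Add(1018523, Function('o')(288)), -406753), O) = Add(Add(Add(1018523, Add(Rational(31111, 11868), Mul(Rational(-1, 46), 288))), -406753), Rational(-620320, 568107)) = Add(Add(Add(1018523, Add(Rational(31111, 11868), Rational(-144, 23))), -406753), Rational(-620320, 568107)) = Add(Add(Add(1018523, Rational(-43193, 11868)), -406753), Rational(-620320, 568107)) = Add(Add(Rational(12087787771, 11868), -406753), Rational(-620320, 568107)) = Add(Rational(7260443167, 11868), Rational(-620320, 568107)) = Rational(1374900408105703, 2247431292)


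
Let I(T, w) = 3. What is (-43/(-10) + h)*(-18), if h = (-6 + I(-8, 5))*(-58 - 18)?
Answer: -20907/5 ≈ -4181.4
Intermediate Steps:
h = 228 (h = (-6 + 3)*(-58 - 18) = -3*(-76) = 228)
(-43/(-10) + h)*(-18) = (-43/(-10) + 228)*(-18) = (-43*(-⅒) + 228)*(-18) = (43/10 + 228)*(-18) = (2323/10)*(-18) = -20907/5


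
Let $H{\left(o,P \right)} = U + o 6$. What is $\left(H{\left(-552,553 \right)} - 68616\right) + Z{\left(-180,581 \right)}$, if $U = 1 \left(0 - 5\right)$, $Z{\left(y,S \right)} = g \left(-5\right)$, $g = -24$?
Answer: $-71813$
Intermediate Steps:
$Z{\left(y,S \right)} = 120$ ($Z{\left(y,S \right)} = \left(-24\right) \left(-5\right) = 120$)
$U = -5$ ($U = 1 \left(-5\right) = -5$)
$H{\left(o,P \right)} = -5 + 6 o$ ($H{\left(o,P \right)} = -5 + o 6 = -5 + 6 o$)
$\left(H{\left(-552,553 \right)} - 68616\right) + Z{\left(-180,581 \right)} = \left(\left(-5 + 6 \left(-552\right)\right) - 68616\right) + 120 = \left(\left(-5 - 3312\right) - 68616\right) + 120 = \left(-3317 - 68616\right) + 120 = -71933 + 120 = -71813$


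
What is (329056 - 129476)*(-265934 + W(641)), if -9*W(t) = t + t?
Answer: -477931831040/9 ≈ -5.3104e+10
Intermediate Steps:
W(t) = -2*t/9 (W(t) = -(t + t)/9 = -2*t/9)
(329056 - 129476)*(-265934 + W(641)) = (329056 - 129476)*(-265934 - 2/9*641) = 199580*(-265934 - 1282/9) = 199580*(-2394688/9) = -477931831040/9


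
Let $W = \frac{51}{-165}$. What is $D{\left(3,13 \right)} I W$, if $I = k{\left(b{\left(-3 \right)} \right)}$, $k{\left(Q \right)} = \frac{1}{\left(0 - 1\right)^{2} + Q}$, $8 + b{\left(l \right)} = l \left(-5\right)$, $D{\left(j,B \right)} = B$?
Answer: $- \frac{221}{440} \approx -0.50227$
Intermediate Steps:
$b{\left(l \right)} = -8 - 5 l$ ($b{\left(l \right)} = -8 + l \left(-5\right) = -8 - 5 l$)
$k{\left(Q \right)} = \frac{1}{1 + Q}$ ($k{\left(Q \right)} = \frac{1}{\left(-1\right)^{2} + Q} = \frac{1}{1 + Q}$)
$W = - \frac{17}{55}$ ($W = 51 \left(- \frac{1}{165}\right) = - \frac{17}{55} \approx -0.30909$)
$I = \frac{1}{8}$ ($I = \frac{1}{1 - -7} = \frac{1}{1 + \left(-8 + 15\right)} = \frac{1}{1 + 7} = \frac{1}{8} \approx 0.125$)
$D{\left(3,13 \right)} I W = 13 \cdot \frac{1}{8} \left(- \frac{17}{55}\right) = \frac{13}{8} \left(- \frac{17}{55}\right) = - \frac{221}{440}$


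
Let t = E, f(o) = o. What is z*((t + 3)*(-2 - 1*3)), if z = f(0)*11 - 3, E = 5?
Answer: 120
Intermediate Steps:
t = 5
z = -3 (z = 0*11 - 3 = 0 - 3 = -3)
z*((t + 3)*(-2 - 1*3)) = -3*(5 + 3)*(-2 - 1*3) = -24*(-2 - 3) = -24*(-5) = -3*(-40) = 120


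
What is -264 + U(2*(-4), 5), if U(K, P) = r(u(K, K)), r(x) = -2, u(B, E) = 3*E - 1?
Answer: -266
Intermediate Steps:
u(B, E) = -1 + 3*E
U(K, P) = -2
-264 + U(2*(-4), 5) = -264 - 2 = -266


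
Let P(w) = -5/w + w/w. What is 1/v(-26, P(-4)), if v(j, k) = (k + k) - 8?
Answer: -2/7 ≈ -0.28571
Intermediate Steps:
P(w) = 1 - 5/w (P(w) = -5/w + 1 = 1 - 5/w)
v(j, k) = -8 + 2*k (v(j, k) = 2*k - 8 = -8 + 2*k)
1/v(-26, P(-4)) = 1/(-8 + 2*((-5 - 4)/(-4))) = 1/(-8 + 2*(-¼*(-9))) = 1/(-8 + 2*(9/4)) = 1/(-8 + 9/2) = 1/(-7/2) = -2/7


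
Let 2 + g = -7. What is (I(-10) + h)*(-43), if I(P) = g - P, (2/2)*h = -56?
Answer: 2365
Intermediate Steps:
g = -9 (g = -2 - 7 = -9)
h = -56
I(P) = -9 - P
(I(-10) + h)*(-43) = ((-9 - 1*(-10)) - 56)*(-43) = ((-9 + 10) - 56)*(-43) = (1 - 56)*(-43) = -55*(-43) = 2365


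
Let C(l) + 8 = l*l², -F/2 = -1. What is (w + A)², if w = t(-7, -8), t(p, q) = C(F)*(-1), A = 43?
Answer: 1849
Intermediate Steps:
F = 2 (F = -2*(-1) = 2)
C(l) = -8 + l³ (C(l) = -8 + l*l² = -8 + l³)
t(p, q) = 0 (t(p, q) = (-8 + 2³)*(-1) = (-8 + 8)*(-1) = 0*(-1) = 0)
w = 0
(w + A)² = (0 + 43)² = 43² = 1849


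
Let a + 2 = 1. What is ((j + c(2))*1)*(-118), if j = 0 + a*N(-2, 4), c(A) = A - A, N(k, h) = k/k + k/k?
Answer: 236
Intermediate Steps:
N(k, h) = 2 (N(k, h) = 1 + 1 = 2)
c(A) = 0
a = -1 (a = -2 + 1 = -1)
j = -2 (j = 0 - 1*2 = 0 - 2 = -2)
((j + c(2))*1)*(-118) = ((-2 + 0)*1)*(-118) = -2*1*(-118) = -2*(-118) = 236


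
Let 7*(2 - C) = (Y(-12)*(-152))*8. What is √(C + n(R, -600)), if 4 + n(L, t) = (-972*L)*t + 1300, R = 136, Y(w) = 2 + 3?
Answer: √3886550962/7 ≈ 8906.0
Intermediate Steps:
Y(w) = 5
C = 6094/7 (C = 2 - 5*(-152)*8/7 = 2 - (-760)*8/7 = 2 - ⅐*(-6080) = 2 + 6080/7 = 6094/7 ≈ 870.57)
n(L, t) = 1296 - 972*L*t (n(L, t) = -4 + ((-972*L)*t + 1300) = -4 + (-972*L*t + 1300) = -4 + (1300 - 972*L*t) = 1296 - 972*L*t)
√(C + n(R, -600)) = √(6094/7 + (1296 - 972*136*(-600))) = √(6094/7 + (1296 + 79315200)) = √(6094/7 + 79316496) = √(555221566/7) = √3886550962/7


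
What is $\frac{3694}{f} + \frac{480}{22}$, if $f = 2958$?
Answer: $\frac{375277}{16269} \approx 23.067$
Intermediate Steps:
$\frac{3694}{f} + \frac{480}{22} = \frac{3694}{2958} + \frac{480}{22} = 3694 \cdot \frac{1}{2958} + 480 \cdot \frac{1}{22} = \frac{1847}{1479} + \frac{240}{11} = \frac{375277}{16269}$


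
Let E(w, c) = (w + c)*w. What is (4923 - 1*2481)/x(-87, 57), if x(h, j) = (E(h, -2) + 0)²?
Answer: 814/19984683 ≈ 4.0731e-5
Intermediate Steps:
E(w, c) = w*(c + w) (E(w, c) = (c + w)*w = w*(c + w))
x(h, j) = h²*(-2 + h)² (x(h, j) = (h*(-2 + h) + 0)² = (h*(-2 + h))² = h²*(-2 + h)²)
(4923 - 1*2481)/x(-87, 57) = (4923 - 1*2481)/(((-87)²*(-2 - 87)²)) = (4923 - 2481)/((7569*(-89)²)) = 2442/((7569*7921)) = 2442/59954049 = 2442*(1/59954049) = 814/19984683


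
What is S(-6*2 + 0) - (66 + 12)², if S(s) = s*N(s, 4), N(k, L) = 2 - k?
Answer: -6252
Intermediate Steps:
S(s) = s*(2 - s)
S(-6*2 + 0) - (66 + 12)² = (-6*2 + 0)*(2 - (-6*2 + 0)) - (66 + 12)² = (-12 + 0)*(2 - (-12 + 0)) - 1*78² = -12*(2 - 1*(-12)) - 1*6084 = -12*(2 + 12) - 6084 = -12*14 - 6084 = -168 - 6084 = -6252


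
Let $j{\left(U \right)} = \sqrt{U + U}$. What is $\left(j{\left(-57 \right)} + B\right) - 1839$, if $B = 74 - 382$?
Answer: $-2147 + i \sqrt{114} \approx -2147.0 + 10.677 i$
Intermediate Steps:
$j{\left(U \right)} = \sqrt{2} \sqrt{U}$ ($j{\left(U \right)} = \sqrt{2 U} = \sqrt{2} \sqrt{U}$)
$B = -308$ ($B = 74 - 382 = -308$)
$\left(j{\left(-57 \right)} + B\right) - 1839 = \left(\sqrt{2} \sqrt{-57} - 308\right) - 1839 = \left(\sqrt{2} i \sqrt{57} - 308\right) - 1839 = \left(i \sqrt{114} - 308\right) - 1839 = \left(-308 + i \sqrt{114}\right) - 1839 = -2147 + i \sqrt{114}$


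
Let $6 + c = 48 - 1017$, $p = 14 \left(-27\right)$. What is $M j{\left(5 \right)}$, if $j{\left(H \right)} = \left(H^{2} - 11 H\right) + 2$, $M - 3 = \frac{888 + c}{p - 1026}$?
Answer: $- \frac{10031}{117} \approx -85.735$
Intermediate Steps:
$p = -378$
$c = -975$ ($c = -6 + \left(48 - 1017\right) = -6 - 969 = -975$)
$M = \frac{1433}{468}$ ($M = 3 + \frac{888 - 975}{-378 - 1026} = 3 - \frac{87}{-1404} = 3 - - \frac{29}{468} = 3 + \frac{29}{468} = \frac{1433}{468} \approx 3.062$)
$j{\left(H \right)} = 2 + H^{2} - 11 H$
$M j{\left(5 \right)} = \frac{1433 \left(2 + 5^{2} - 55\right)}{468} = \frac{1433 \left(2 + 25 - 55\right)}{468} = \frac{1433}{468} \left(-28\right) = - \frac{10031}{117}$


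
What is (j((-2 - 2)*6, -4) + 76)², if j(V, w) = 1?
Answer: 5929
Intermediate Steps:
(j((-2 - 2)*6, -4) + 76)² = (1 + 76)² = 77² = 5929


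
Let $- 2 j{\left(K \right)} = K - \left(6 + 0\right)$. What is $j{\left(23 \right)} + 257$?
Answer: $\frac{497}{2} \approx 248.5$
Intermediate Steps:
$j{\left(K \right)} = 3 - \frac{K}{2}$ ($j{\left(K \right)} = - \frac{K - \left(6 + 0\right)}{2} = - \frac{K - 6}{2} = - \frac{-6 + K}{2} = 3 - \frac{K}{2}$)
$j{\left(23 \right)} + 257 = \left(3 - \frac{23}{2}\right) + 257 = - \frac{17}{2} + 257 = \frac{497}{2}$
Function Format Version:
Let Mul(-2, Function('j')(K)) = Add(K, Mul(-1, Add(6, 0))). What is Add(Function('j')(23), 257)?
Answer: Rational(497, 2) ≈ 248.50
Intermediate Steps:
Function('j')(K) = Add(3, Mul(Rational(-1, 2), K)) (Function('j')(K) = Mul(Rational(-1, 2), Add(K, Mul(-1, Add(6, 0)))) = Mul(Rational(-1, 2), Add(K, Mul(-1, 6))) = Mul(Rational(-1, 2), Add(K, -6)) = Mul(Rational(-1, 2), Add(-6, K)) = Add(3, Mul(Rational(-1, 2), K)))
Add(Function('j')(23), 257) = Add(Add(3, Mul(Rational(-1, 2), 23)), 257) = Add(Add(3, Rational(-23, 2)), 257) = Add(Rational(-17, 2), 257) = Rational(497, 2)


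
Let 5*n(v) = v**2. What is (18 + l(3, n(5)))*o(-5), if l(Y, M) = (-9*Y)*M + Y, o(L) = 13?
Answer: -1482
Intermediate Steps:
n(v) = v**2/5
l(Y, M) = Y - 9*M*Y (l(Y, M) = -9*M*Y + Y = Y - 9*M*Y)
(18 + l(3, n(5)))*o(-5) = (18 + 3*(1 - 9*5**2/5))*13 = (18 + 3*(1 - 9*25/5))*13 = (18 + 3*(1 - 9*5))*13 = (18 + 3*(1 - 45))*13 = (18 + 3*(-44))*13 = (18 - 132)*13 = -114*13 = -1482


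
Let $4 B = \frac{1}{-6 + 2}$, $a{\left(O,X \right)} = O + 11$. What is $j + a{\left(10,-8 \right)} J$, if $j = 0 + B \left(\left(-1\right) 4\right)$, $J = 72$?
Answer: $\frac{6049}{4} \approx 1512.3$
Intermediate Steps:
$a{\left(O,X \right)} = 11 + O$
$B = - \frac{1}{16}$ ($B = \frac{1}{4 \left(-6 + 2\right)} = \frac{1}{4 \left(-4\right)} = \frac{1}{4} \left(- \frac{1}{4}\right) = - \frac{1}{16} \approx -0.0625$)
$j = \frac{1}{4}$ ($j = 0 - \frac{\left(-1\right) 4}{16} = 0 - - \frac{1}{4} = 0 + \frac{1}{4} = \frac{1}{4} \approx 0.25$)
$j + a{\left(10,-8 \right)} J = \frac{1}{4} + \left(11 + 10\right) 72 = \frac{1}{4} + 21 \cdot 72 = \frac{1}{4} + 1512 = \frac{6049}{4}$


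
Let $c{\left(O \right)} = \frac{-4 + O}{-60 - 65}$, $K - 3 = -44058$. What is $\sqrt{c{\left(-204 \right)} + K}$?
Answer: $\frac{i \sqrt{27533335}}{25} \approx 209.89 i$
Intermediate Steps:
$K = -44055$ ($K = 3 - 44058 = -44055$)
$c{\left(O \right)} = \frac{4}{125} - \frac{O}{125}$ ($c{\left(O \right)} = \frac{-4 + O}{-125} = \left(-4 + O\right) \left(- \frac{1}{125}\right) = \frac{4}{125} - \frac{O}{125}$)
$\sqrt{c{\left(-204 \right)} + K} = \sqrt{\left(\frac{4}{125} - - \frac{204}{125}\right) - 44055} = \sqrt{\left(\frac{4}{125} + \frac{204}{125}\right) - 44055} = \sqrt{\frac{208}{125} - 44055} = \sqrt{- \frac{5506667}{125}} = \frac{i \sqrt{27533335}}{25}$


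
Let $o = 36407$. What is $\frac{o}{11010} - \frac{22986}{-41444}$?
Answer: $\frac{220240946}{57037305} \approx 3.8613$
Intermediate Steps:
$\frac{o}{11010} - \frac{22986}{-41444} = \frac{36407}{11010} - \frac{22986}{-41444} = 36407 \cdot \frac{1}{11010} - - \frac{11493}{20722} = \frac{36407}{11010} + \frac{11493}{20722} = \frac{220240946}{57037305}$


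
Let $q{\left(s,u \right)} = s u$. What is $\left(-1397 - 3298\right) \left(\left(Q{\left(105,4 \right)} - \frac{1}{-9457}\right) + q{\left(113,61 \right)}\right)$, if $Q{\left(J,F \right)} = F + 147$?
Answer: $- \frac{312757936755}{9457} \approx -3.3072 \cdot 10^{7}$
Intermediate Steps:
$Q{\left(J,F \right)} = 147 + F$
$\left(-1397 - 3298\right) \left(\left(Q{\left(105,4 \right)} - \frac{1}{-9457}\right) + q{\left(113,61 \right)}\right) = \left(-1397 - 3298\right) \left(\left(\left(147 + 4\right) - \frac{1}{-9457}\right) + 113 \cdot 61\right) = - 4695 \left(\left(151 - - \frac{1}{9457}\right) + 6893\right) = - 4695 \left(\left(151 + \frac{1}{9457}\right) + 6893\right) = - 4695 \left(\frac{1428008}{9457} + 6893\right) = \left(-4695\right) \frac{66615109}{9457} = - \frac{312757936755}{9457}$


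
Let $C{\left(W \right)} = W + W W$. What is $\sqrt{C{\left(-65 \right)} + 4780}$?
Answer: $2 \sqrt{2235} \approx 94.552$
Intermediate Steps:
$C{\left(W \right)} = W + W^{2}$
$\sqrt{C{\left(-65 \right)} + 4780} = \sqrt{- 65 \left(1 - 65\right) + 4780} = \sqrt{\left(-65\right) \left(-64\right) + 4780} = \sqrt{4160 + 4780} = \sqrt{8940} = 2 \sqrt{2235}$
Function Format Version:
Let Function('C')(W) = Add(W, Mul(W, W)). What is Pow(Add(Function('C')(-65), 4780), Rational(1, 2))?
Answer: Mul(2, Pow(2235, Rational(1, 2))) ≈ 94.552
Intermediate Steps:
Function('C')(W) = Add(W, Pow(W, 2))
Pow(Add(Function('C')(-65), 4780), Rational(1, 2)) = Pow(Add(Mul(-65, Add(1, -65)), 4780), Rational(1, 2)) = Pow(Add(Mul(-65, -64), 4780), Rational(1, 2)) = Pow(Add(4160, 4780), Rational(1, 2)) = Pow(8940, Rational(1, 2)) = Mul(2, Pow(2235, Rational(1, 2)))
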